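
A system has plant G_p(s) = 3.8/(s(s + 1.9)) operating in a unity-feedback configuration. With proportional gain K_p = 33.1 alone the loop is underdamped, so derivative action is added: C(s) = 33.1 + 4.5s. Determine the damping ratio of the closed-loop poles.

ζ = 0.847

Forward path: (33.1 + 4.5s)·3.8/(s(s+1.9)). The closed-loop characteristic equation is s² + (1.9 + 3.8·4.5)s + 3.8·33.1 = 0.
That is s² + 19s + 125.8 = 0, so ω_n = 11.22 rad/s and ζ = 19/(2·11.22) = 0.8471.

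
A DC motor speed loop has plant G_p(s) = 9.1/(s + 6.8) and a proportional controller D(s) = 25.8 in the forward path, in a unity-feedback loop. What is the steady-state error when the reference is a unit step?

0.0281

The loop is type 0. Static position error constant K_pos = D(0)·G_p(0) = 25.8·1.338 = 34.53.
Steady-state error to a unit step: e_ss = 1/(1+K_pos) = 1/35.53 = 0.0281.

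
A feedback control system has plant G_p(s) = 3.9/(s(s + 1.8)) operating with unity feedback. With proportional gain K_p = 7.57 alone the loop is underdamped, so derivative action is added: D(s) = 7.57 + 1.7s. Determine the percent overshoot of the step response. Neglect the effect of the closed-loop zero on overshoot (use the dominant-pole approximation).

Forward path: (7.57 + 1.7s)·3.9/(s(s+1.8)). The closed-loop characteristic equation is s² + (1.8 + 3.9·1.7)s + 3.9·7.57 = 0.
That is s² + 8.43s + 29.52 = 0, so ω_n = 5.434 rad/s and ζ = 8.43/(2·5.434) = 0.7757.
%OS = 100·exp(−πζ/√(1−ζ²)) = 2.1%.

2.1%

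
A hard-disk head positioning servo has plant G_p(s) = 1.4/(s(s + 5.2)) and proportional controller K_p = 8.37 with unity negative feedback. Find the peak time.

From 1 + K_pG_p(s) = 0: s² + 5.2s + 11.72 = 0 ⇒ ω_n = 3.423, ζ = 0.7595.
Damped frequency ω_d = ω_n√(1−ζ²) = 2.227 rad/s, so peak time T_p = π/ω_d = 1.41 s.

T_p = 1.41 s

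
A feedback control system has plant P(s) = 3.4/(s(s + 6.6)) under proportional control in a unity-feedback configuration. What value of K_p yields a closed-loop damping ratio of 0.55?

Closed-loop characteristic equation: s² + 6.6s + K_p·3.4 = 0.
So ω_n = √(3.4K_p) and 2ζω_n = 6.6, giving ζ = 6.6/(2√(3.4K_p)).
Setting ζ = 0.55: √(3.4K_p) = 6.6/(2·0.55) = 6, so K_p = 36/3.4 = 10.6.

K_p = 10.6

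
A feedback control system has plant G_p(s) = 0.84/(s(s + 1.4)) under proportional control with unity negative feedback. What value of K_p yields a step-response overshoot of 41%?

K_p = 7.83

From %OS = 100·exp(−πζ/√(1−ζ²)) = 41%, ζ = −ln(0.41)/√(π²+ln²(0.41)) = 0.273.
Characteristic equation s² + 1.4s + 0.84K_p = 0 gives ζ = 1.4/(2√(0.84K_p)).
Setting ζ = 0.273: √(0.84K_p) = 1.4/(2·0.273) = 2.564, so K_p = 6.574/0.84 = 7.83.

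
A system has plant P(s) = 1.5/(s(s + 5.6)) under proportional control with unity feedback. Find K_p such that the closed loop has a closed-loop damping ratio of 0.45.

Closed-loop characteristic equation: s² + 5.6s + K_p·1.5 = 0.
So ω_n = √(1.5K_p) and 2ζω_n = 5.6, giving ζ = 5.6/(2√(1.5K_p)).
Setting ζ = 0.45: √(1.5K_p) = 5.6/(2·0.45) = 6.222, so K_p = 38.72/1.5 = 25.8.

K_p = 25.8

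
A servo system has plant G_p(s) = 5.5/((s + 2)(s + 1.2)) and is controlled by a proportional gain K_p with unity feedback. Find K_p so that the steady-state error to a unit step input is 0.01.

For a type-0 loop with proportional control, e_ss = 1/(1 + K_p·G_p(0)).
G_p(0) = 2.292. Require 1/(1 + K_p·2.292) = 0.01, so 1 + 2.292·K_p = 100.
K_p = (100 − 1)/2.292 = 43.2.

K_p = 43.2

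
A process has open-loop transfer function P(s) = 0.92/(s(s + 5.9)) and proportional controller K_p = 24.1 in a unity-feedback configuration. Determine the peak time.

T_p = 0.856 s

Closed-loop characteristic equation: s² + 5.9s + 22.17 = 0, so ω_n = 4.709 rad/s and ζ = 5.9/(2·4.709) = 0.6265.
Damped frequency ω_d = ω_n√(1−ζ²) = 3.67 rad/s, so peak time T_p = π/ω_d = 0.856 s.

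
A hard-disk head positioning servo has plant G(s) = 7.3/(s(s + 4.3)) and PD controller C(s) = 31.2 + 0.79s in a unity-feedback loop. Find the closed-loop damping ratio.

Forward path: (31.2 + 0.79s)·7.3/(s(s+4.3)). The closed-loop characteristic equation is s² + (4.3 + 7.3·0.79)s + 7.3·31.2 = 0.
That is s² + 10.07s + 227.8 = 0, so ω_n = 15.09 rad/s and ζ = 10.07/(2·15.09) = 0.3335.

ζ = 0.334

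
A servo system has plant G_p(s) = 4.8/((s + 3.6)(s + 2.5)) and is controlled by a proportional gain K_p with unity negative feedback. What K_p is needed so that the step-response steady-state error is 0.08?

For a type-0 loop with proportional control, e_ss = 1/(1 + K_p·G_p(0)).
G_p(0) = 0.5333. Require 1/(1 + K_p·0.5333) = 0.08, so 1 + 0.5333·K_p = 12.5.
K_p = (12.5 − 1)/0.5333 = 21.6.

K_p = 21.6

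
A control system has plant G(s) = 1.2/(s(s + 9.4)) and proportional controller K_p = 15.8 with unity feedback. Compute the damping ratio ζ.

ζ = 1.08

The closed-loop denominator is s(s+9.4) + 15.8·1.2 = s² + 9.4s + 18.96.
So ω_n² = 18.96 ⇒ ω_n = 4.354 rad/s, and ζ = 9.4/(2ω_n) = 1.08.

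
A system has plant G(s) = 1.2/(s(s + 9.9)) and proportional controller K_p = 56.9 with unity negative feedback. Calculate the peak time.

Closed-loop characteristic equation: s² + 9.9s + 68.28 = 0, so ω_n = 8.263 rad/s and ζ = 9.9/(2·8.263) = 0.599.
Damped frequency ω_d = ω_n√(1−ζ²) = 6.616 rad/s, so peak time T_p = π/ω_d = 0.475 s.

T_p = 0.475 s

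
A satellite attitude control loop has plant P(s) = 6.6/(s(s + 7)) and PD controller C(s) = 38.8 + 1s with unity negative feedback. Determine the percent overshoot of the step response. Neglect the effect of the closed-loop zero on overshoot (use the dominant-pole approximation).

22.9%

Forward path: (38.8 + 1s)·6.6/(s(s+7)). The closed-loop characteristic equation is s² + (7 + 6.6·1)s + 6.6·38.8 = 0.
That is s² + 13.6s + 256.1 = 0, so ω_n = 16 rad/s and ζ = 13.6/(2·16) = 0.4249.
%OS = 100·exp(−πζ/√(1−ζ²)) = 22.9%.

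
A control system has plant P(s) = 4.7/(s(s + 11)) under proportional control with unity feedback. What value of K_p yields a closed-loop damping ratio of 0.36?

Closed-loop characteristic equation: s² + 11s + K_p·4.7 = 0.
So ω_n = √(4.7K_p) and 2ζω_n = 11, giving ζ = 11/(2√(4.7K_p)).
Setting ζ = 0.36: √(4.7K_p) = 11/(2·0.36) = 15.28, so K_p = 233.4/4.7 = 49.7.

K_p = 49.7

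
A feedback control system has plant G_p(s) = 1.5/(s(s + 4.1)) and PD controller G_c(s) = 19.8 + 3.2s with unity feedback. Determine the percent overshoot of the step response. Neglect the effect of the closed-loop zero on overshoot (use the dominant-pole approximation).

Forward path: (19.8 + 3.2s)·1.5/(s(s+4.1)). The closed-loop characteristic equation is s² + (4.1 + 1.5·3.2)s + 1.5·19.8 = 0.
That is s² + 8.9s + 29.7 = 0, so ω_n = 5.45 rad/s and ζ = 8.9/(2·5.45) = 0.8165.
%OS = 100·exp(−πζ/√(1−ζ²)) = 1.18%.

1.18%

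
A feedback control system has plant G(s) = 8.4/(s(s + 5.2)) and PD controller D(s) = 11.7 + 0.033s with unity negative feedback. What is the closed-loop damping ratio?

ζ = 0.276

Forward path: (11.7 + 0.033s)·8.4/(s(s+5.2)). The closed-loop characteristic equation is s² + (5.2 + 8.4·0.033)s + 8.4·11.7 = 0.
That is s² + 5.477s + 98.28 = 0, so ω_n = 9.914 rad/s and ζ = 5.477/(2·9.914) = 0.2762.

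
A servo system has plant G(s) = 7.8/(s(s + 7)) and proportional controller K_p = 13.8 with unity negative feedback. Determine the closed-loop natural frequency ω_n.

1 + K_p·G(s) = 0 gives s² + 7s + 107.6 = 0.
Matching s² + 2ζω_n s + ω_n²: ω_n = √107.6 = 10.37 rad/s and 2ζω_n = 7, so ζ = 7/(2·10.37) = 0.337.

ω_n = 10.4 rad/s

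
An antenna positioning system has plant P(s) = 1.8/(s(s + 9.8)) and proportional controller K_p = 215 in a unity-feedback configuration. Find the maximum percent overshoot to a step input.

From 1 + K_pP(s) = 0: s² + 9.8s + 387 = 0 ⇒ ω_n = 19.67, ζ = 0.2491.
%OS = 100·exp(−πζ/√(1−ζ²)) = 100·exp(−π·0.2491/√0.938) = 44.6%.

44.6%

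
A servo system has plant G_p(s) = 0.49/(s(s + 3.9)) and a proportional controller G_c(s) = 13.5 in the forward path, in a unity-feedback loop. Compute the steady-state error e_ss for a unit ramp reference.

0.59

The loop has one pole at the origin (type 1). Velocity error constant K_v = lim_{s→0} s·G_c(s)G_p(s) = 13.5·0.49/3.9 = 1.696.
Steady-state error to a unit ramp: e_ss = 1/K_v = 0.59.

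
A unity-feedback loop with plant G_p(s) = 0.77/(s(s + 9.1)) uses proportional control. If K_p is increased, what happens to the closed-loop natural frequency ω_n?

ω_n = √(0.77·K_p), which grows with K_p.

increase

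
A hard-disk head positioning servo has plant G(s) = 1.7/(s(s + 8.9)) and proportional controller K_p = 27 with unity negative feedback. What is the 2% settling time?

From 1 + K_pG(s) = 0: s² + 8.9s + 45.9 = 0 ⇒ ω_n = 6.775, ζ = 0.6568.
2% settling time T_s ≈ 4/(ζω_n) = 4/4.45 = 0.899 s.

T_s ≈ 0.899 s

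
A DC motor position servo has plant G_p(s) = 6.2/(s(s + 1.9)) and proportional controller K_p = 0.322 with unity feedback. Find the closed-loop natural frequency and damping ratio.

ω_n = 1.41 rad/s, ζ = 0.672

With unity feedback the closed-loop characteristic equation is s² + 1.9s + 0.322·6.2 = s² + 1.9s + 1.996 = 0.
Matching s² + 2ζω_n s + ω_n²: ω_n = √1.996 = 1.413 rad/s and 2ζω_n = 1.9, so ζ = 1.9/(2·1.413) = 0.672.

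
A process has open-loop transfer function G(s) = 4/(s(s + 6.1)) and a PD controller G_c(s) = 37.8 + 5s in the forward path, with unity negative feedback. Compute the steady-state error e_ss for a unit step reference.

The open loop G_c(s)G(s) has a pole at the origin (type 1), so the static position error constant is infinite and e_ss = 1/(1+∞) = 0.

0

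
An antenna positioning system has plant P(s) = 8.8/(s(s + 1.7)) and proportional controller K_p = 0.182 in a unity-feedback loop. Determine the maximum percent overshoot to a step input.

From 1 + K_pP(s) = 0: s² + 1.7s + 1.602 = 0 ⇒ ω_n = 1.266, ζ = 0.6716.
%OS = 100·exp(−πζ/√(1−ζ²)) = 100·exp(−π·0.6716/√0.5489) = 5.8%.

5.8%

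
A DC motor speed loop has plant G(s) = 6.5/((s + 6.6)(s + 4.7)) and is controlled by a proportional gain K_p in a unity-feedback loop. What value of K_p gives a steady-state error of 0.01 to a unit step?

K_p = 472

For a type-0 loop with proportional control, e_ss = 1/(1 + K_p·G(0)).
G(0) = 0.2095. Require 1/(1 + K_p·0.2095) = 0.01, so 1 + 0.2095·K_p = 100.
K_p = (100 − 1)/0.2095 = 472.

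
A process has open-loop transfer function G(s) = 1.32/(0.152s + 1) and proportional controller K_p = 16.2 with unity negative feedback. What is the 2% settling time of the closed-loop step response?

T_s ≈ 0.0272 s

Closed loop: T(s) = K_p·G/(1+K_p·G) = 21.38/(0.152s + 1 + 21.38), with pole at s = −(1 + 21.38)/0.152 = −147.3.
τ = 1/147.3 = 0.006791 s, so 2% settling time ≈ 4τ = 0.0272 s.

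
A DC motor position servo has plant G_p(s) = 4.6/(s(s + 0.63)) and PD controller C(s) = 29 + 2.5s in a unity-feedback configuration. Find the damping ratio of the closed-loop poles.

ζ = 0.525

Forward path: (29 + 2.5s)·4.6/(s(s+0.63)). The closed-loop characteristic equation is s² + (0.63 + 4.6·2.5)s + 4.6·29 = 0.
That is s² + 12.13s + 133.4 = 0, so ω_n = 11.55 rad/s and ζ = 12.13/(2·11.55) = 0.5251.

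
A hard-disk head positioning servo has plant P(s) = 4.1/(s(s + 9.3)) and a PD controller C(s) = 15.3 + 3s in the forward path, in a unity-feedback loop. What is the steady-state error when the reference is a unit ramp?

0.148

The loop has one pole at the origin (type 1). Velocity error constant K_v = lim_{s→0} s·C(s)P(s) = 15.3·4.1/9.3 = 6.745.
Steady-state error to a unit ramp: e_ss = 1/K_v = 0.148.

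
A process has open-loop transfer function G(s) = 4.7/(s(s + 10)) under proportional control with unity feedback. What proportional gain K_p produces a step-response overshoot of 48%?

From %OS = 100·exp(−πζ/√(1−ζ²)) = 48%, ζ = −ln(0.48)/√(π²+ln²(0.48)) = 0.2275.
Characteristic equation s² + 10s + 4.7K_p = 0 gives ζ = 10/(2√(4.7K_p)).
Setting ζ = 0.2275: √(4.7K_p) = 10/(2·0.2275) = 21.98, so K_p = 483/4.7 = 103.

K_p = 103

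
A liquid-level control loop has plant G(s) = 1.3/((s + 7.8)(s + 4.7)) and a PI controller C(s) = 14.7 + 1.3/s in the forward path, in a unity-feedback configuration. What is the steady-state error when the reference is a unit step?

0

The open loop C(s)G(s) has a pole at the origin (type 1), so the static position error constant is infinite and e_ss = 1/(1+∞) = 0.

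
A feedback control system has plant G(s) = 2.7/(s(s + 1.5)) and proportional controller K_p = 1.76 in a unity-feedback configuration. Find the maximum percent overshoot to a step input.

31.6%

Closed-loop characteristic equation: s² + 1.5s + 4.752 = 0, so ω_n = 2.18 rad/s and ζ = 1.5/(2·2.18) = 0.3441.
%OS = 100·exp(−πζ/√(1−ζ²)) = 100·exp(−π·0.3441/√0.8816) = 31.6%.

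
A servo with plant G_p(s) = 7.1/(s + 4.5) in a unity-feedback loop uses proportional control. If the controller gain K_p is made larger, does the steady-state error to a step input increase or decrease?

decrease

e_ss = 1/(1 + K_p·G_p(0)); a larger K_p raises the denominator, so e_ss decreases.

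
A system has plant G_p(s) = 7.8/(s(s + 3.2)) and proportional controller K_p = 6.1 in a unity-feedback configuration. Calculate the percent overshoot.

Closed-loop characteristic equation: s² + 3.2s + 47.58 = 0, so ω_n = 6.898 rad/s and ζ = 3.2/(2·6.898) = 0.232.
%OS = 100·exp(−πζ/√(1−ζ²)) = 100·exp(−π·0.232/√0.9462) = 47.3%.

47.3%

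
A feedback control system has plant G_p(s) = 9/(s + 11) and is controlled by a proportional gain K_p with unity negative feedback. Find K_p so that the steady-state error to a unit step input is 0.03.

K_p = 39.5

For a type-0 loop with proportional control, e_ss = 1/(1 + K_p·G_p(0)).
G_p(0) = 0.8182. Require 1/(1 + K_p·0.8182) = 0.03, so 1 + 0.8182·K_p = 33.33.
K_p = (33.33 − 1)/0.8182 = 39.5.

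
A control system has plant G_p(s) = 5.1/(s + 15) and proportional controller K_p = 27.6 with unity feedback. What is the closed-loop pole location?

Closed-loop transfer function: T(s) = K_p·G_p(s)/(1 + K_p·G_p(s)) = 140.8/(s + 15 + 140.8) = 140.8/(s + 155.8).
The closed-loop pole is at s = −155.8.

s = -155.8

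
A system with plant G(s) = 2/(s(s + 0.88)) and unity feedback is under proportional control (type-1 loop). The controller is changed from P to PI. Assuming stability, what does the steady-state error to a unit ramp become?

The integrator raises the loop to type 2, so K_v → ∞ and e_ss to a ramp is zero.

0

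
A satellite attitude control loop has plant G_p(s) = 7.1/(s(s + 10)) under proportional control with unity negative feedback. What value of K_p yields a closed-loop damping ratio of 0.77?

K_p = 5.94

Closed-loop characteristic equation: s² + 10s + K_p·7.1 = 0.
So ω_n = √(7.1K_p) and 2ζω_n = 10, giving ζ = 10/(2√(7.1K_p)).
Setting ζ = 0.77: √(7.1K_p) = 10/(2·0.77) = 6.494, so K_p = 42.17/7.1 = 5.94.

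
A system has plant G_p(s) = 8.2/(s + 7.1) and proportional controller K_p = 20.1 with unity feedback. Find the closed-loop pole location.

s = -171.9

Closed-loop transfer function: T(s) = K_p·G_p(s)/(1 + K_p·G_p(s)) = 164.8/(s + 7.1 + 164.8) = 164.8/(s + 171.9).
The closed-loop pole is at s = −171.9.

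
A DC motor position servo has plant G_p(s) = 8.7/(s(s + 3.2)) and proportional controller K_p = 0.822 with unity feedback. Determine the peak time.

From 1 + K_pG_p(s) = 0: s² + 3.2s + 7.151 = 0 ⇒ ω_n = 2.674, ζ = 0.5983.
Damped frequency ω_d = ω_n√(1−ζ²) = 2.143 rad/s, so peak time T_p = π/ω_d = 1.47 s.

T_p = 1.47 s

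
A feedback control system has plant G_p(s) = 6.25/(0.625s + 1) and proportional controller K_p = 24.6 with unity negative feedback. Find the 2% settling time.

Closed loop: T(s) = K_p·G_p/(1+K_p·G_p) = 153.8/(0.625s + 1 + 153.8), with pole at s = −(1 + 153.8)/0.625 = −247.6.
τ = 1/247.6 = 0.004039 s, so 2% settling time ≈ 4τ = 0.0162 s.

T_s ≈ 0.0162 s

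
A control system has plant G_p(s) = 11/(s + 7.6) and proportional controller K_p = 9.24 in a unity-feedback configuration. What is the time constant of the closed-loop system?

Closed-loop transfer function: T(s) = K_p·G_p(s)/(1 + K_p·G_p(s)) = 101.6/(s + 7.6 + 101.6) = 101.6/(s + 109.2).
Time constant τ = 1/109.2 = 0.00915 s.

τ = 0.00915 s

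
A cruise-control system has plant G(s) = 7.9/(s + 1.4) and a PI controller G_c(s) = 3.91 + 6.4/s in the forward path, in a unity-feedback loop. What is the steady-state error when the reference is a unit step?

The open loop G_c(s)G(s) has a pole at the origin (type 1), so the static position error constant is infinite and e_ss = 1/(1+∞) = 0.

0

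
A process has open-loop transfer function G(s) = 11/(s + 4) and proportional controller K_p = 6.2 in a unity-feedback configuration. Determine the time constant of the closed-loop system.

Closed-loop transfer function: T(s) = K_p·G(s)/(1 + K_p·G(s)) = 68.2/(s + 4 + 68.2) = 68.2/(s + 72.2).
Time constant τ = 1/72.2 = 0.0139 s.

τ = 0.0139 s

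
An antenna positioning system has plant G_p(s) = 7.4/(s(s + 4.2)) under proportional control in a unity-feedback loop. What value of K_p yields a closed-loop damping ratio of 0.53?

Closed-loop characteristic equation: s² + 4.2s + K_p·7.4 = 0.
So ω_n = √(7.4K_p) and 2ζω_n = 4.2, giving ζ = 4.2/(2√(7.4K_p)).
Setting ζ = 0.53: √(7.4K_p) = 4.2/(2·0.53) = 3.962, so K_p = 15.7/7.4 = 2.12.

K_p = 2.12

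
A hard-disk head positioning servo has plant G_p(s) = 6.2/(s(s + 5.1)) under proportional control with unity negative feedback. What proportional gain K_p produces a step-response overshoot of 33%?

K_p = 9.47

From %OS = 100·exp(−πζ/√(1−ζ²)) = 33%, ζ = −ln(0.33)/√(π²+ln²(0.33)) = 0.3328.
Characteristic equation s² + 5.1s + 6.2K_p = 0 gives ζ = 5.1/(2√(6.2K_p)).
Setting ζ = 0.3328: √(6.2K_p) = 5.1/(2·0.3328) = 7.663, so K_p = 58.72/6.2 = 9.47.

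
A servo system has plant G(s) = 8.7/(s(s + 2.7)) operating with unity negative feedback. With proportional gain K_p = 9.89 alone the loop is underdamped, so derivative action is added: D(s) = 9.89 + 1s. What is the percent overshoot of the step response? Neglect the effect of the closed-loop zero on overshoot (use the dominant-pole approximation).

Forward path: (9.89 + 1s)·8.7/(s(s+2.7)). The closed-loop characteristic equation is s² + (2.7 + 8.7·1)s + 8.7·9.89 = 0.
That is s² + 11.4s + 86.04 = 0, so ω_n = 9.276 rad/s and ζ = 11.4/(2·9.276) = 0.6145.
%OS = 100·exp(−πζ/√(1−ζ²)) = 8.66%.

8.66%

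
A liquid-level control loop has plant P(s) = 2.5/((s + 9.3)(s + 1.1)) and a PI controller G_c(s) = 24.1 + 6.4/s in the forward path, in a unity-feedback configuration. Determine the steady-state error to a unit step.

0

The open loop G_c(s)P(s) has a pole at the origin (type 1), so the static position error constant is infinite and e_ss = 1/(1+∞) = 0.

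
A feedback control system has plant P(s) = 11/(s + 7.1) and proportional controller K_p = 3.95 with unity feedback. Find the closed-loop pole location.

s = -50.55

Closed-loop transfer function: T(s) = K_p·P(s)/(1 + K_p·P(s)) = 43.45/(s + 7.1 + 43.45) = 43.45/(s + 50.55).
The closed-loop pole is at s = −50.55.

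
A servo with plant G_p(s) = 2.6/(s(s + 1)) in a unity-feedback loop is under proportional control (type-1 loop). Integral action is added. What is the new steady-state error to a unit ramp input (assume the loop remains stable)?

0

The integrator raises the loop to type 2, so K_v → ∞ and e_ss to a ramp is zero.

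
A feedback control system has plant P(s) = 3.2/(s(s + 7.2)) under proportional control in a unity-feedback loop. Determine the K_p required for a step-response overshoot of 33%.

From %OS = 100·exp(−πζ/√(1−ζ²)) = 33%, ζ = −ln(0.33)/√(π²+ln²(0.33)) = 0.3328.
Characteristic equation s² + 7.2s + 3.2K_p = 0 gives ζ = 7.2/(2√(3.2K_p)).
Setting ζ = 0.3328: √(3.2K_p) = 7.2/(2·0.3328) = 10.82, so K_p = 117/3.2 = 36.6.

K_p = 36.6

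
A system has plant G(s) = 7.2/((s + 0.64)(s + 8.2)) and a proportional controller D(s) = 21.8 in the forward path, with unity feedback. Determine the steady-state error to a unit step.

The loop is type 0. Static position error constant K_pos = D(0)·G(0) = 21.8·1.372 = 29.91.
Steady-state error to a unit step: e_ss = 1/(1+K_pos) = 1/30.91 = 0.0324.

0.0324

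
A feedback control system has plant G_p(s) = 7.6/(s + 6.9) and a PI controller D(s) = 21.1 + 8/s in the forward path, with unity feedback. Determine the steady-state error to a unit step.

0

The open loop D(s)G_p(s) has a pole at the origin (type 1), so the static position error constant is infinite and e_ss = 1/(1+∞) = 0.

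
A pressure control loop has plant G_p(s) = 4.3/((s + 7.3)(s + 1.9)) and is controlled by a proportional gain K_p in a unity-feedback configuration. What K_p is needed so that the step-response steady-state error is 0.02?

K_p = 158

Steady-state error for a unit step on this type-0 loop is 1/(1 + K_p·G_p(0)).
G_p(0) = 0.31. Require 1/(1 + K_p·0.31) = 0.02, so 1 + 0.31·K_p = 50.
K_p = (50 − 1)/0.31 = 158.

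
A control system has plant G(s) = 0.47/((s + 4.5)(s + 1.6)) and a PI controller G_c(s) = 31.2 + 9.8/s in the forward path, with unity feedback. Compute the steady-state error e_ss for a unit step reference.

The open loop G_c(s)G(s) has a pole at the origin (type 1), so the static position error constant is infinite and e_ss = 1/(1+∞) = 0.

0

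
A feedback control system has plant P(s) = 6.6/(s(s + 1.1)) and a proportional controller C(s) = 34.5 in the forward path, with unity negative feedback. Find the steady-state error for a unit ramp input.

The loop has one pole at the origin (type 1). Velocity error constant K_v = lim_{s→0} s·C(s)P(s) = 34.5·6.6/1.1 = 207.
Steady-state error to a unit ramp: e_ss = 1/K_v = 0.00483.

0.00483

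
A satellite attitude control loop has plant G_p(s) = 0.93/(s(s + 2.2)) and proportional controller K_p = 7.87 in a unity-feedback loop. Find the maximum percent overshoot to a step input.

The closed-loop denominator s² + 2.2s + 7.319 gives ω_n = √7.319 = 2.705 and ζ = 2.2/(2ω_n) = 0.4066.
%OS = 100·exp(−πζ/√(1−ζ²)) = 100·exp(−π·0.4066/√0.8347) = 24.7%.

24.7%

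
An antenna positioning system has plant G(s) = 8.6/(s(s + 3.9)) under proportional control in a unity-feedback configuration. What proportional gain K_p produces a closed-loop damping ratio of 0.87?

K_p = 0.584

Closed-loop characteristic equation: s² + 3.9s + K_p·8.6 = 0.
So ω_n = √(8.6K_p) and 2ζω_n = 3.9, giving ζ = 3.9/(2√(8.6K_p)).
Setting ζ = 0.87: √(8.6K_p) = 3.9/(2·0.87) = 2.241, so K_p = 5.024/8.6 = 0.584.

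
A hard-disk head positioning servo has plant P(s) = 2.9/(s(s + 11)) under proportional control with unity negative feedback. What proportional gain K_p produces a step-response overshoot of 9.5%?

K_p = 29

From %OS = 100·exp(−πζ/√(1−ζ²)) = 9.5%, ζ = −ln(0.095)/√(π²+ln²(0.095)) = 0.5996.
Characteristic equation s² + 11s + 2.9K_p = 0 gives ζ = 11/(2√(2.9K_p)).
Setting ζ = 0.5996: √(2.9K_p) = 11/(2·0.5996) = 9.172, so K_p = 84.13/2.9 = 29.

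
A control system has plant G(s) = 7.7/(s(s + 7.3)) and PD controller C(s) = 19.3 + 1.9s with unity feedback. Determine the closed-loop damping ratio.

Forward path: (19.3 + 1.9s)·7.7/(s(s+7.3)). The closed-loop characteristic equation is s² + (7.3 + 7.7·1.9)s + 7.7·19.3 = 0.
That is s² + 21.93s + 148.6 = 0, so ω_n = 12.19 rad/s and ζ = 21.93/(2·12.19) = 0.8995.

ζ = 0.899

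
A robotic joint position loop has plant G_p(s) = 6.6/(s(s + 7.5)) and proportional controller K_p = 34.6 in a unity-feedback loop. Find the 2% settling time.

Closed-loop characteristic equation: s² + 7.5s + 228.4 = 0, so ω_n = 15.11 rad/s and ζ = 7.5/(2·15.11) = 0.2482.
2% settling time T_s ≈ 4/(ζω_n) = 4/3.75 = 1.07 s.

T_s ≈ 1.07 s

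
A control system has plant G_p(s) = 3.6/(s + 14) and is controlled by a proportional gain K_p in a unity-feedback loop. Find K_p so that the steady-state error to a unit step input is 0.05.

K_p = 73.9

Steady-state error for a unit step on this type-0 loop is 1/(1 + K_p·G_p(0)).
G_p(0) = 0.2571. Require 1/(1 + K_p·0.2571) = 0.05, so 1 + 0.2571·K_p = 20.
K_p = (20 − 1)/0.2571 = 73.9.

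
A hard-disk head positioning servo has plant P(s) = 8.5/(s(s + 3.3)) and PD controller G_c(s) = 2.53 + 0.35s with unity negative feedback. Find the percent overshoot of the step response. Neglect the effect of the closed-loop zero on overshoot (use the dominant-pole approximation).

Forward path: (2.53 + 0.35s)·8.5/(s(s+3.3)). The closed-loop characteristic equation is s² + (3.3 + 8.5·0.35)s + 8.5·2.53 = 0.
That is s² + 6.275s + 21.5 = 0, so ω_n = 4.637 rad/s and ζ = 6.275/(2·4.637) = 0.6766.
%OS = 100·exp(−πζ/√(1−ζ²)) = 5.58%.

5.58%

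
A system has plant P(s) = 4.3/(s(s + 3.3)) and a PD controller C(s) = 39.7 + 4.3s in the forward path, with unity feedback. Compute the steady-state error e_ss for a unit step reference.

0

The open loop C(s)P(s) has a pole at the origin (type 1), so the static position error constant is infinite and e_ss = 1/(1+∞) = 0.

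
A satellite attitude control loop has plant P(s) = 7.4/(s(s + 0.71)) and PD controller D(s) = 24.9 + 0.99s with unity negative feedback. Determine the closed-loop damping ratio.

Forward path: (24.9 + 0.99s)·7.4/(s(s+0.71)). The closed-loop characteristic equation is s² + (0.71 + 7.4·0.99)s + 7.4·24.9 = 0.
That is s² + 8.036s + 184.3 = 0, so ω_n = 13.57 rad/s and ζ = 8.036/(2·13.57) = 0.296.

ζ = 0.296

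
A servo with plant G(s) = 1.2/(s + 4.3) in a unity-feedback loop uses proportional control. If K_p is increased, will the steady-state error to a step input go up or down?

decrease

The position error constant K_pos = K_p·G(0) grows with K_p, and e_ss = 1/(1+K_pos) falls.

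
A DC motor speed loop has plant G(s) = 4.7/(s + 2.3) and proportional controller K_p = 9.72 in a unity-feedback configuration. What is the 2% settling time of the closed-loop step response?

T_s ≈ 0.0834 s

Closed-loop transfer function: T(s) = K_p·G(s)/(1 + K_p·G(s)) = 45.68/(s + 2.3 + 45.68) = 45.68/(s + 47.98).
Time constant τ = 1/47.98 = 0.02084 s, so the 2% settling time is about 4τ = 0.0834 s.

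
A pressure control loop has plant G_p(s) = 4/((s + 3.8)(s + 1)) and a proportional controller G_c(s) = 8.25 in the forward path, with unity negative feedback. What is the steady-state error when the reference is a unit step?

0.103

The loop is type 0. Static position error constant K_pos = G_c(0)·G_p(0) = 8.25·1.053 = 8.684.
Steady-state error to a unit step: e_ss = 1/(1+K_pos) = 1/9.684 = 0.103.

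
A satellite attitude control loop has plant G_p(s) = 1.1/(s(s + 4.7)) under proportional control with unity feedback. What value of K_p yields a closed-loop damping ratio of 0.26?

K_p = 74.3

Closed-loop characteristic equation: s² + 4.7s + K_p·1.1 = 0.
So ω_n = √(1.1K_p) and 2ζω_n = 4.7, giving ζ = 4.7/(2√(1.1K_p)).
Setting ζ = 0.26: √(1.1K_p) = 4.7/(2·0.26) = 9.038, so K_p = 81.69/1.1 = 74.3.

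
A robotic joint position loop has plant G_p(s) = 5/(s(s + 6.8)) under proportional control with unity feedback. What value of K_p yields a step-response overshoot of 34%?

K_p = 21.9

From %OS = 100·exp(−πζ/√(1−ζ²)) = 34%, ζ = −ln(0.34)/√(π²+ln²(0.34)) = 0.3248.
Characteristic equation s² + 6.8s + 5K_p = 0 gives ζ = 6.8/(2√(5K_p)).
Setting ζ = 0.3248: √(5K_p) = 6.8/(2·0.3248) = 10.47, so K_p = 109.6/5 = 21.9.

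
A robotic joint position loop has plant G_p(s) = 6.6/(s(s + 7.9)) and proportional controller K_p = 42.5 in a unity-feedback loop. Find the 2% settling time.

T_s ≈ 1.01 s

The closed-loop denominator s² + 7.9s + 280.5 gives ω_n = √280.5 = 16.75 and ζ = 7.9/(2ω_n) = 0.2358.
2% settling time T_s ≈ 4/(ζω_n) = 4/3.95 = 1.01 s.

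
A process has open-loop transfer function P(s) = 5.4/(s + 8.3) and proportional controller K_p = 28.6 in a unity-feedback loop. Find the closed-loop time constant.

Closed-loop transfer function: T(s) = K_p·P(s)/(1 + K_p·P(s)) = 154.4/(s + 8.3 + 154.4) = 154.4/(s + 162.7).
Time constant τ = 1/162.7 = 0.00614 s.

τ = 0.00614 s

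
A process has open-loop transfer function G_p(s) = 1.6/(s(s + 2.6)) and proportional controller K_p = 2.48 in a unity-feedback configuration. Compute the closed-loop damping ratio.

ζ = 0.653

1 + K_p·G_p(s) = 0 gives s² + 2.6s + 3.968 = 0.
So ω_n² = 3.968 ⇒ ω_n = 1.992 rad/s, and ζ = 2.6/(2ω_n) = 0.653.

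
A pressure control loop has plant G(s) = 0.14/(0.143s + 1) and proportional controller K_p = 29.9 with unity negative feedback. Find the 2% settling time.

Closed loop: T(s) = K_p·G/(1+K_p·G) = 4.186/(0.143s + 1 + 4.186), with pole at s = −(1 + 4.186)/0.143 = −36.27.
τ = 1/36.27 = 0.02757 s, so 2% settling time ≈ 4τ = 0.11 s.

T_s ≈ 0.11 s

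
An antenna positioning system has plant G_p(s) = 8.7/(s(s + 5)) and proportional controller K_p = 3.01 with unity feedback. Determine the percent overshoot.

The closed-loop denominator s² + 5s + 26.19 gives ω_n = √26.19 = 5.117 and ζ = 5/(2ω_n) = 0.4885.
%OS = 100·exp(−πζ/√(1−ζ²)) = 100·exp(−π·0.4885/√0.7613) = 17.2%.

17.2%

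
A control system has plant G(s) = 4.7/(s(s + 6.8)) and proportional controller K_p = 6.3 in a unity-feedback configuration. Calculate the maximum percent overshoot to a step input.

8.09%

From 1 + K_pG(s) = 0: s² + 6.8s + 29.61 = 0 ⇒ ω_n = 5.442, ζ = 0.6248.
%OS = 100·exp(−πζ/√(1−ζ²)) = 100·exp(−π·0.6248/√0.6096) = 8.09%.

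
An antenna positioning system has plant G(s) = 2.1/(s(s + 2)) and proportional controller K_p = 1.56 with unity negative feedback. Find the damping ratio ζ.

The closed-loop denominator is s(s+2) + 1.56·2.1 = s² + 2s + 3.276.
So ω_n² = 3.276 ⇒ ω_n = 1.81 rad/s, and ζ = 2/(2ω_n) = 0.552.

ζ = 0.552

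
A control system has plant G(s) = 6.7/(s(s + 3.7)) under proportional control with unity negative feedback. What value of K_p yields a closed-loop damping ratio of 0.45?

Closed-loop characteristic equation: s² + 3.7s + K_p·6.7 = 0.
So ω_n = √(6.7K_p) and 2ζω_n = 3.7, giving ζ = 3.7/(2√(6.7K_p)).
Setting ζ = 0.45: √(6.7K_p) = 3.7/(2·0.45) = 4.111, so K_p = 16.9/6.7 = 2.52.

K_p = 2.52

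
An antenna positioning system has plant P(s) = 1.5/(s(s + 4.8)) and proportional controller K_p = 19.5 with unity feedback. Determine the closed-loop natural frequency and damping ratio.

ω_n = 5.41 rad/s, ζ = 0.444

With unity feedback the closed-loop characteristic equation is s² + 4.8s + 19.5·1.5 = s² + 4.8s + 29.25 = 0.
So ω_n² = 29.25 ⇒ ω_n = 5.408 rad/s, and ζ = 4.8/(2ω_n) = 0.444.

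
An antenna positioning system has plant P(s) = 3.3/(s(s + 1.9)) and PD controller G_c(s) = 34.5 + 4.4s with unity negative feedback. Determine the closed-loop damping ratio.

ζ = 0.769

Forward path: (34.5 + 4.4s)·3.3/(s(s+1.9)). The closed-loop characteristic equation is s² + (1.9 + 3.3·4.4)s + 3.3·34.5 = 0.
That is s² + 16.42s + 113.8 = 0, so ω_n = 10.67 rad/s and ζ = 16.42/(2·10.67) = 0.7694.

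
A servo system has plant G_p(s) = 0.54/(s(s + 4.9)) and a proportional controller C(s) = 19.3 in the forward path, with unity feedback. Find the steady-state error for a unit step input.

The open loop C(s)G_p(s) has a pole at the origin (type 1), so the static position error constant is infinite and e_ss = 1/(1+∞) = 0.

0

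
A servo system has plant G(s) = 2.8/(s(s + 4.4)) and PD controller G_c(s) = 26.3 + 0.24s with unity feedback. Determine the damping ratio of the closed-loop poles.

Forward path: (26.3 + 0.24s)·2.8/(s(s+4.4)). The closed-loop characteristic equation is s² + (4.4 + 2.8·0.24)s + 2.8·26.3 = 0.
That is s² + 5.072s + 73.64 = 0, so ω_n = 8.581 rad/s and ζ = 5.072/(2·8.581) = 0.2955.

ζ = 0.296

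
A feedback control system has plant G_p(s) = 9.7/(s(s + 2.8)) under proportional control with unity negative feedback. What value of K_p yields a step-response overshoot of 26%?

K_p = 1.3

From %OS = 100·exp(−πζ/√(1−ζ²)) = 26%, ζ = −ln(0.26)/√(π²+ln²(0.26)) = 0.3941.
Characteristic equation s² + 2.8s + 9.7K_p = 0 gives ζ = 2.8/(2√(9.7K_p)).
Setting ζ = 0.3941: √(9.7K_p) = 2.8/(2·0.3941) = 3.553, so K_p = 12.62/9.7 = 1.3.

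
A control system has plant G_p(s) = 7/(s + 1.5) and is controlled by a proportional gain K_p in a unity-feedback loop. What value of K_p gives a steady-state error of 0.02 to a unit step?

For a type-0 loop with proportional control, e_ss = 1/(1 + K_p·G_p(0)).
G_p(0) = 4.667. Require 1/(1 + K_p·4.667) = 0.02, so 1 + 4.667·K_p = 50.
K_p = (50 − 1)/4.667 = 10.5.

K_p = 10.5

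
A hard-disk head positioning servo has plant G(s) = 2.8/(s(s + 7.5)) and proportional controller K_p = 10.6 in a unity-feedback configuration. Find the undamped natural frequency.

ω_n = 5.45 rad/s

1 + K_p·G(s) = 0 gives s² + 7.5s + 29.68 = 0.
Matching s² + 2ζω_n s + ω_n²: ω_n = √29.68 = 5.448 rad/s and 2ζω_n = 7.5, so ζ = 7.5/(2·5.448) = 0.688.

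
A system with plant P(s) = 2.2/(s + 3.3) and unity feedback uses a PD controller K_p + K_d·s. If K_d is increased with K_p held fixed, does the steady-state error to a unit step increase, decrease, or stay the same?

K_d affects only the transient (the s-coefficient); the DC loop gain, and hence e_ss, depends only on K_p.

unchanged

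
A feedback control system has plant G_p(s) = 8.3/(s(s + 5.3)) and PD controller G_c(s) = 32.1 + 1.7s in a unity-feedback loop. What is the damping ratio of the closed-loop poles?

ζ = 0.595

Forward path: (32.1 + 1.7s)·8.3/(s(s+5.3)). The closed-loop characteristic equation is s² + (5.3 + 8.3·1.7)s + 8.3·32.1 = 0.
That is s² + 19.41s + 266.4 = 0, so ω_n = 16.32 rad/s and ζ = 19.41/(2·16.32) = 0.5946.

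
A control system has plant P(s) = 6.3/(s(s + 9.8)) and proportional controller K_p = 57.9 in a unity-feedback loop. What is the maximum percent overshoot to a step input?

From 1 + K_pP(s) = 0: s² + 9.8s + 364.8 = 0 ⇒ ω_n = 19.1, ζ = 0.2566.
%OS = 100·exp(−πζ/√(1−ζ²)) = 100·exp(−π·0.2566/√0.9342) = 43.4%.

43.4%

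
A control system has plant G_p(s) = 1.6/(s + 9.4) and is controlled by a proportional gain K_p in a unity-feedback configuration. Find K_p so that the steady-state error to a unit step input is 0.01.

K_p = 582

For a type-0 loop with proportional control, e_ss = 1/(1 + K_p·G_p(0)).
G_p(0) = 0.1702. Require 1/(1 + K_p·0.1702) = 0.01, so 1 + 0.1702·K_p = 100.
K_p = (100 − 1)/0.1702 = 582.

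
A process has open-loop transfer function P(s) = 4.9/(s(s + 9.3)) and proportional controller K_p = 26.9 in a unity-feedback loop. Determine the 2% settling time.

From 1 + K_pP(s) = 0: s² + 9.3s + 131.8 = 0 ⇒ ω_n = 11.48, ζ = 0.405.
2% settling time T_s ≈ 4/(ζω_n) = 4/4.65 = 0.86 s.

T_s ≈ 0.86 s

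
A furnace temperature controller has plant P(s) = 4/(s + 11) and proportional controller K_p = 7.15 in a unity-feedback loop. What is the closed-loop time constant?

τ = 0.0253 s

Closed-loop transfer function: T(s) = K_p·P(s)/(1 + K_p·P(s)) = 28.6/(s + 11 + 28.6) = 28.6/(s + 39.6).
Time constant τ = 1/39.6 = 0.0253 s.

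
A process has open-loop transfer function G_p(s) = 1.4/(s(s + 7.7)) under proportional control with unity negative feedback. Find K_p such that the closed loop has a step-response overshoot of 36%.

K_p = 111

From %OS = 100·exp(−πζ/√(1−ζ²)) = 36%, ζ = −ln(0.36)/√(π²+ln²(0.36)) = 0.3093.
Characteristic equation s² + 7.7s + 1.4K_p = 0 gives ζ = 7.7/(2√(1.4K_p)).
Setting ζ = 0.3093: √(1.4K_p) = 7.7/(2·0.3093) = 12.45, so K_p = 155/1.4 = 111.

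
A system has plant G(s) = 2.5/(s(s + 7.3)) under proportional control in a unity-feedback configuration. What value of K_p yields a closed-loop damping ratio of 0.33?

Closed-loop characteristic equation: s² + 7.3s + K_p·2.5 = 0.
So ω_n = √(2.5K_p) and 2ζω_n = 7.3, giving ζ = 7.3/(2√(2.5K_p)).
Setting ζ = 0.33: √(2.5K_p) = 7.3/(2·0.33) = 11.06, so K_p = 122.3/2.5 = 48.9.

K_p = 48.9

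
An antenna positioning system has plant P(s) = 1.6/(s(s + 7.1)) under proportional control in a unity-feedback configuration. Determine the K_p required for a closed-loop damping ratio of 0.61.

K_p = 21.2

Closed-loop characteristic equation: s² + 7.1s + K_p·1.6 = 0.
So ω_n = √(1.6K_p) and 2ζω_n = 7.1, giving ζ = 7.1/(2√(1.6K_p)).
Setting ζ = 0.61: √(1.6K_p) = 7.1/(2·0.61) = 5.82, so K_p = 33.87/1.6 = 21.2.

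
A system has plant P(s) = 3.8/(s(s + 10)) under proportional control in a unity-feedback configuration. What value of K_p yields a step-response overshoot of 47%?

From %OS = 100·exp(−πζ/√(1−ζ²)) = 47%, ζ = −ln(0.47)/√(π²+ln²(0.47)) = 0.2337.
Characteristic equation s² + 10s + 3.8K_p = 0 gives ζ = 10/(2√(3.8K_p)).
Setting ζ = 0.2337: √(3.8K_p) = 10/(2·0.2337) = 21.4, so K_p = 457.8/3.8 = 120.

K_p = 120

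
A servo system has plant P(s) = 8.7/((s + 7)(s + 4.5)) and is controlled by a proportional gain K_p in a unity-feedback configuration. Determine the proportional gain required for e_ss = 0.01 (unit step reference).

The loop is type 0, so e_ss(step) = 1/(1 + K_pos) with K_pos = K_p·P(0).
P(0) = 0.2762. Require 1/(1 + K_p·0.2762) = 0.01, so 1 + 0.2762·K_p = 100.
K_p = (100 − 1)/0.2762 = 358.

K_p = 358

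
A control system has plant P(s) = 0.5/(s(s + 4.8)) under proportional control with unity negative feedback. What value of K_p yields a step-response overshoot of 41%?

K_p = 155

From %OS = 100·exp(−πζ/√(1−ζ²)) = 41%, ζ = −ln(0.41)/√(π²+ln²(0.41)) = 0.273.
Characteristic equation s² + 4.8s + 0.5K_p = 0 gives ζ = 4.8/(2√(0.5K_p)).
Setting ζ = 0.273: √(0.5K_p) = 4.8/(2·0.273) = 8.79, so K_p = 77.27/0.5 = 155.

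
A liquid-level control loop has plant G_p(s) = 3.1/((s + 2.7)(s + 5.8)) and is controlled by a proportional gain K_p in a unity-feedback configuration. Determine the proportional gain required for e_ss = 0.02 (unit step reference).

K_p = 248

For a type-0 loop with proportional control, e_ss = 1/(1 + K_p·G_p(0)).
G_p(0) = 0.198. Require 1/(1 + K_p·0.198) = 0.02, so 1 + 0.198·K_p = 50.
K_p = (50 − 1)/0.198 = 248.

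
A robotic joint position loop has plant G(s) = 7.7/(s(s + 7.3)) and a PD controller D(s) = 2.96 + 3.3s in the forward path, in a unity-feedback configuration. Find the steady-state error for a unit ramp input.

The loop has one pole at the origin (type 1). Velocity error constant K_v = lim_{s→0} s·D(s)G(s) = 2.96·7.7/7.3 = 3.122.
Steady-state error to a unit ramp: e_ss = 1/K_v = 0.32.

0.32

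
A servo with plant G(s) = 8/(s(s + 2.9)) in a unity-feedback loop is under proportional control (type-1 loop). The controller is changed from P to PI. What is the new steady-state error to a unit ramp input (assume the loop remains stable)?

0

The integrator raises the loop to type 2, so K_v → ∞ and e_ss to a ramp is zero.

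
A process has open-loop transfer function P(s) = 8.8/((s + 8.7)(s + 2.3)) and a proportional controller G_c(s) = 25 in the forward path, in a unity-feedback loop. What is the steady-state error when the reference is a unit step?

The loop is type 0. Static position error constant K_pos = G_c(0)·P(0) = 25·0.4398 = 10.99.
Steady-state error to a unit step: e_ss = 1/(1+K_pos) = 1/11.99 = 0.0834.

0.0834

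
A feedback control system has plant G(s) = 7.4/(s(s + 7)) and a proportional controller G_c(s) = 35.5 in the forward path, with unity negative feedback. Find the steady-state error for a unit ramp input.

The loop has one pole at the origin (type 1). Velocity error constant K_v = lim_{s→0} s·G_c(s)G(s) = 35.5·7.4/7 = 37.53.
Steady-state error to a unit ramp: e_ss = 1/K_v = 0.0266.

0.0266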